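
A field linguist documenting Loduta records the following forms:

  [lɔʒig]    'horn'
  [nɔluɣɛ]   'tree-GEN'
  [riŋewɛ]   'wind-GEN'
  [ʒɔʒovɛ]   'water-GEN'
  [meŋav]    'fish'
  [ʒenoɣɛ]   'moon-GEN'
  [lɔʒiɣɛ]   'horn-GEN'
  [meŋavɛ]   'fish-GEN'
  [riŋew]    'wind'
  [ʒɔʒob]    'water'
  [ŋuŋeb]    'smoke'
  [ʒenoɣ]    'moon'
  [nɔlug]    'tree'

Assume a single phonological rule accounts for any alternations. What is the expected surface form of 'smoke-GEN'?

In [ʒɔʒob] and [ʒɔʒovɛ] the final segment of 'water' alternates: [b] ~ [v].
If /v/ were underlying and a rule turned it into [b] in isolation, 'fish' would also alternate; but it has [v] in both [meŋav] and [meŋavɛ].
Therefore /b/ is basic and [v] is derived by intervocalic spirantization (voiced stops become fricatives between vowels).
The one attested form of 'smoke', [ŋuŋeb], shows underlying /ŋuŋeb/. Applying the same rule between vowels gives [ŋuŋevɛ].

[ŋuŋevɛ]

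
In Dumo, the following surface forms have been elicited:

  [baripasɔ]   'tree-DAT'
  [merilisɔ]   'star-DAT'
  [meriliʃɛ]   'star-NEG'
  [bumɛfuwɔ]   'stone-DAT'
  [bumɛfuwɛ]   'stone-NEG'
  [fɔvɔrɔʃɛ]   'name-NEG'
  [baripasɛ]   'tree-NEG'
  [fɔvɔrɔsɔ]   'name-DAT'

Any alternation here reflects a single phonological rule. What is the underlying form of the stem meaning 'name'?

/fɔvɔrɔʃ/

The stem for 'name' ends in [s] in [fɔvɔrɔsɔ] but [ʃ] in [fɔvɔrɔʃɛ].
Compare 'tree', with invariant [s] in [baripasɔ] and [baripasɛ]: an analysis with underlying /s/ and a rule producing [ʃ] before the NEG suffix would wrongly predict alternation here too.
Therefore /ʃ/ is basic and [s] is derived by depalatalization (palato-alveolar /ʃ/ becomes [s] when no front vowel follows).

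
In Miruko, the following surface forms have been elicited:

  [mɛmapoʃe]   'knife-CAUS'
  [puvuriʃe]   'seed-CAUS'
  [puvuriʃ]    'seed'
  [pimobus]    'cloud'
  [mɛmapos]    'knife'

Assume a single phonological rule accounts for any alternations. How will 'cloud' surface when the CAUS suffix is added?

The root 'knife' surfaces as [mɛmapos] and [mɛmapoʃe], with a stem-final [s] ~ [ʃ] alternation.
Compare 'seed', with invariant [ʃ] in [puvuriʃ] and [puvuriʃe]: an analysis with underlying /ʃ/ and a rule producing [s] in isolation would wrongly predict alternation here too.
The underlying segment must be /s/; /s/ becomes palato-alveolar [ʃ] before a front vowel, yielding [ʃ] there.
From [pimobus] the stem 'cloud' is /pimobus/; before a front vowel this yields [pimobuʃe].

[pimobuʃe]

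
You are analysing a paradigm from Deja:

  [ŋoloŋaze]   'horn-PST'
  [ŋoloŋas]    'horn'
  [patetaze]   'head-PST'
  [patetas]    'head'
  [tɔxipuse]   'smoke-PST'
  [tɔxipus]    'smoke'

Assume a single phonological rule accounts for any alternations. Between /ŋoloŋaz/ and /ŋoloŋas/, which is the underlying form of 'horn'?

/ŋoloŋaz/

In [ŋoloŋaze] and [ŋoloŋas] the final segment of 'horn' alternates: [z] ~ [s].
If /s/ were underlying and a rule turned it into [z] before the PST suffix, 'smoke' would also alternate; but it has [s] in both [tɔxipuse] and [tɔxipus].
So /z/ is underlying, and a rule of word-final obstruent devoicing — voiced obstruents become voiceless word-finally — gives [s].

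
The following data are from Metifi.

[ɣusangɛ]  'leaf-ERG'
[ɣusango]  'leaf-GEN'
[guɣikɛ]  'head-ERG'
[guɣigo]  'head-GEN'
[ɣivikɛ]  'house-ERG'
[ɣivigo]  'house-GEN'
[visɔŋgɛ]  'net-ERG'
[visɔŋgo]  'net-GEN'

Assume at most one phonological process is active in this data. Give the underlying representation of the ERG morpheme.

/-kɛ/

The ERG morpheme has two allomorphs, [-gɛ] and [-kɛ].
By contrast the GEN suffix keeps its initial [g] throughout — that segment must be underlying.
The ERG suffix is therefore /-kɛ/ underlyingly, with post-nasal voicing: voiceless stops become voiced after a nasal.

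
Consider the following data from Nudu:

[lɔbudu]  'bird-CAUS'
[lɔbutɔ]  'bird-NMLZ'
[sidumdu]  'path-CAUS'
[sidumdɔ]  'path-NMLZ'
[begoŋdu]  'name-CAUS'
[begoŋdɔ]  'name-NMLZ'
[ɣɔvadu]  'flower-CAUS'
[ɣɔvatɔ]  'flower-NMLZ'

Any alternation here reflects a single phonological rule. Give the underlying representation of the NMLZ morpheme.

/-tɔ/

The NMLZ morpheme has two allomorphs, [-dɔ] and [-tɔ].
By contrast the CAUS suffix keeps its initial [d] throughout — that segment must be underlying.
So the underlying form is /-tɔ/, and voiceless stops become voiced after a nasal.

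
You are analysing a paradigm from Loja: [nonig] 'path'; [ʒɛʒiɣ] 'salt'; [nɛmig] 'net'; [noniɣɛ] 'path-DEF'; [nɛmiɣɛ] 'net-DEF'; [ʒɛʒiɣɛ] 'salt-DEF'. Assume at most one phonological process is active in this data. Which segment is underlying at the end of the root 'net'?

/g/

In [nɛmig] and [nɛmiɣɛ] the final segment of 'net' alternates: [g] ~ [ɣ].
The stem 'salt' ([ʒɛʒiɣ], [ʒɛʒiɣɛ]) shows [ɣ] unchanged in both environments, so [ɣ] cannot be basic with [g] derived in isolation.
The alternation reflects intervocalic spirantization: voiced stops become fricatives between vowels. /g/ is underlying.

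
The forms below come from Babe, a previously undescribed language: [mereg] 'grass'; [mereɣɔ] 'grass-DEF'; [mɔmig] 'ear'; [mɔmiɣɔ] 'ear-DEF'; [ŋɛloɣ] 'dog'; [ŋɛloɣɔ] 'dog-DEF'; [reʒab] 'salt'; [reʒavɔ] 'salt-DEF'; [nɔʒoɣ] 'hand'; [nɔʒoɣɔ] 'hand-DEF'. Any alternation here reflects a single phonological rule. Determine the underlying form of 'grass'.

The stem for 'grass' ends in [g] in [mereg] but [ɣ] in [mereɣɔ].
Compare 'dog', with invariant [ɣ] in [ŋɛloɣ] and [ŋɛloɣɔ]: an analysis with underlying /ɣ/ and a rule producing [g] in isolation would wrongly predict alternation here too.
The underlying segment must be /g/; voiced stops become fricatives between vowels, yielding [ɣ] there.
Hence 'grass' is /mereg/ underlyingly.

/mereg/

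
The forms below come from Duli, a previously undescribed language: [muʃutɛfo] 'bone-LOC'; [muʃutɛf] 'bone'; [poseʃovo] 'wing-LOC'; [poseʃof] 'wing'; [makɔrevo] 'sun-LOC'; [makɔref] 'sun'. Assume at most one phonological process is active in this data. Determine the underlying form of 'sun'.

/makɔrev/

In [makɔrevo] and [makɔref] the final segment of 'sun' alternates: [v] ~ [f].
But 'bone' keeps [f] in both environments ([muʃutɛfo], [muʃutɛf]), so there is no rule changing /f/ to [v] before the LOC suffix.
The alternation reflects word-final obstruent devoicing: voiced obstruents become voiceless word-finally. /v/ is underlying.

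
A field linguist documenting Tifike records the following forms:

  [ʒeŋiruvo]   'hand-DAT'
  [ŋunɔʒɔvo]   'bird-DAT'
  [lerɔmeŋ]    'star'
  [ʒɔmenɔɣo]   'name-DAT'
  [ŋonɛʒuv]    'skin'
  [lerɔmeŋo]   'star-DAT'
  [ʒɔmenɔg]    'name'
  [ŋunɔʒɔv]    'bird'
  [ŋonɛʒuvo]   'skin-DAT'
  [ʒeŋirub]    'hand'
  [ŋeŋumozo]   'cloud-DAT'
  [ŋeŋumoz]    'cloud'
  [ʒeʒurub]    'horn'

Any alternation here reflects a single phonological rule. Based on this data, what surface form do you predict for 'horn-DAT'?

[ʒeʒuruvo]

The root 'hand' surfaces as [ʒeŋiruvo] and [ʒeŋirub], with a stem-final [v] ~ [b] alternation.
Compare 'bird', with invariant [v] in [ŋunɔʒɔvo] and [ŋunɔʒɔv]: an analysis with underlying /v/ and a rule producing [b] in isolation would wrongly predict alternation here too.
Therefore /b/ is basic and [v] is derived by intervocalic spirantization (voiced stops become fricatives between vowels).
From [ʒeʒurub] the stem 'horn' is /ʒeʒurub/; between vowels this yields [ʒeʒuruvo].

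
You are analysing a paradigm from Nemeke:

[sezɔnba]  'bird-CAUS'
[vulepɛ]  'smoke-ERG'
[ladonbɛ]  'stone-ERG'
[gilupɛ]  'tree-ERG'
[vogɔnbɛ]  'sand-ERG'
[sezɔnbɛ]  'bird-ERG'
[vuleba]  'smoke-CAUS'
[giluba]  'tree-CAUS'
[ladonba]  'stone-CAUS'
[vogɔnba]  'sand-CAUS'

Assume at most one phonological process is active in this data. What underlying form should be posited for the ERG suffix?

The ERG morpheme has two allomorphs, [-bɛ] and [-pɛ].
By contrast the CAUS suffix keeps its initial [b] throughout — that segment must be underlying.
So the underlying form is /-pɛ/, and voiceless stops become voiced after a nasal.

/-pɛ/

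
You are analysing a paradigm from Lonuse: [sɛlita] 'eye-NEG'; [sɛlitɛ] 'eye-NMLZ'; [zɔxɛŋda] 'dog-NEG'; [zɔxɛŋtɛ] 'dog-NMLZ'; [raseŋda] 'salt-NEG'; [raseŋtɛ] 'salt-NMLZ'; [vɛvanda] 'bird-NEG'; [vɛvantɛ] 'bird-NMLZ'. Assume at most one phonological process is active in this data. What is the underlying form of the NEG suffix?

/-da/

The NEG suffix surfaces as [-da] and [-ta], depending on the final segment of the stem.
By contrast the NMLZ suffix keeps its initial [t] throughout — that segment must be underlying.
The NEG suffix is therefore /-da/ underlyingly, with post-vocalic devoicing: voiced stops become voiceless after a vowel.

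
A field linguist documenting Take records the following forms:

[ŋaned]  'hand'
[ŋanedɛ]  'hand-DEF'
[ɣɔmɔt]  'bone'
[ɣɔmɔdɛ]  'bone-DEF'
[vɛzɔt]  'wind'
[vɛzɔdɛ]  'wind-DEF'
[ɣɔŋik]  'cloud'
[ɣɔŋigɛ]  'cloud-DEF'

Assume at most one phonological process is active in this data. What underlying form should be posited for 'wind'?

/vɛzɔt/

'wind' shows [t] ~ [d] at the end of the stem ([vɛzɔt] vs [vɛzɔdɛ]).
The stem 'hand' ([ŋaned], [ŋanedɛ]) shows [d] unchanged in both environments, so [d] cannot be basic with [t] derived in isolation.
So /t/ is underlying, and a rule of intervocalic voicing — voiceless stops become voiced between vowels — gives [d].
The underlying form of 'wind' is therefore /vɛzɔt/.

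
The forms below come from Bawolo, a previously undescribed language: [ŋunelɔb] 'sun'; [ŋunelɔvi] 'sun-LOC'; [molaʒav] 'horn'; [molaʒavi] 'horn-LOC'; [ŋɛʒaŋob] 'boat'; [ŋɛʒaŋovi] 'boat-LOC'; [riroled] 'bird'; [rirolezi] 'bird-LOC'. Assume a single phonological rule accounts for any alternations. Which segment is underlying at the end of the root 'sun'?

/b/

In [ŋunelɔb] and [ŋunelɔvi] the final segment of 'sun' alternates: [b] ~ [v].
The stem 'horn' ([molaʒav], [molaʒavi]) shows [v] unchanged in both environments, so [v] cannot be basic with [b] derived in isolation.
Therefore /b/ is basic and [v] is derived by intervocalic spirantization (voiced stops become fricatives between vowels).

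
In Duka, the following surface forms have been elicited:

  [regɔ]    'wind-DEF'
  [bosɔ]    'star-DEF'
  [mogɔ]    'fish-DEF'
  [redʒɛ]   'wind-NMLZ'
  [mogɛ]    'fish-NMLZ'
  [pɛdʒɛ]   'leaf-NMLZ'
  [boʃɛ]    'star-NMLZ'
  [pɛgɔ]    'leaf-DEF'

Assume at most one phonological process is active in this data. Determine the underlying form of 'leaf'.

The root 'leaf' surfaces as [pɛdʒɛ] and [pɛgɔ], with a stem-final [dʒ] ~ [g] alternation.
But 'fish' keeps [g] in both environments ([mogɛ], [mogɔ]), so there is no rule changing /g/ to [dʒ] before the NMLZ suffix.
The alternation reflects depalatalization: palato-alveolar /dʒ/ and /ʃ/ become [g] and [s] when no front vowel follows. /dʒ/ is underlying.

/pɛdʒ/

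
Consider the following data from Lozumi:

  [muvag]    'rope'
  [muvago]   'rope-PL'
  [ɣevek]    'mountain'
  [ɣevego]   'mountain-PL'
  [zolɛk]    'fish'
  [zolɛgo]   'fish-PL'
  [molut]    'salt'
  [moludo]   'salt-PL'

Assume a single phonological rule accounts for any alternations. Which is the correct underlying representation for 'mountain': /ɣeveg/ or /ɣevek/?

/ɣevek/

The stem for 'mountain' ends in [k] in [ɣevek] but [g] in [ɣevego].
The stem 'rope' ([muvag], [muvago]) shows [g] unchanged in both environments, so [g] cannot be basic with [k] derived in isolation.
The alternation reflects intervocalic voicing: voiceless stops become voiced between vowels. /k/ is underlying.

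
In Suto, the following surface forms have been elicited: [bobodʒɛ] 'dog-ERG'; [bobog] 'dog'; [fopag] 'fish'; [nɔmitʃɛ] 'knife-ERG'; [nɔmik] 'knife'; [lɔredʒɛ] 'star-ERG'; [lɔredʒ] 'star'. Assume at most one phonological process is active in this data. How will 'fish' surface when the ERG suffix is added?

[fopadʒɛ]

The stem for 'dog' ends in [dʒ] in [bobodʒɛ] but [g] in [bobog].
Compare 'star', with invariant [dʒ] in [lɔredʒɛ] and [lɔredʒ]: an analysis with underlying /dʒ/ and a rule producing [g] in isolation would wrongly predict alternation here too.
The underlying segment must be /g/; /k/ and /g/ become palato-alveolar [tʃ] and [dʒ] before a front vowel, yielding [dʒ] there.
The one attested form of 'fish', [fopag], shows underlying /fopag/. Applying the same rule before a front vowel gives [fopadʒɛ].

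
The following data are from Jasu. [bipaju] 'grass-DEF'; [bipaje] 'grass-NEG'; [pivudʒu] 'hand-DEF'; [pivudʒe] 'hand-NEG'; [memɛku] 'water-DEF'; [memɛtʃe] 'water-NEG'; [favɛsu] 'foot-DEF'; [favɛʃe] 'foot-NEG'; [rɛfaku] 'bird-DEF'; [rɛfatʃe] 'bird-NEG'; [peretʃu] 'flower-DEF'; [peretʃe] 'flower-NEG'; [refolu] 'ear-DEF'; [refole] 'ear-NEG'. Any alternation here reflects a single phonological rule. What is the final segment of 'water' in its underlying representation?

In [memɛku] and [memɛtʃe] the final segment of 'water' alternates: [k] ~ [tʃ].
The stem 'flower' ([peretʃu], [peretʃe]) shows [tʃ] unchanged in both environments, so [tʃ] cannot be basic with [k] derived before the DEF suffix.
So /k/ is underlying, and a rule of palatalization before a front vowel — /k/ and /s/ become palato-alveolar [tʃ] and [ʃ] before a front vowel — gives [tʃ].

/k/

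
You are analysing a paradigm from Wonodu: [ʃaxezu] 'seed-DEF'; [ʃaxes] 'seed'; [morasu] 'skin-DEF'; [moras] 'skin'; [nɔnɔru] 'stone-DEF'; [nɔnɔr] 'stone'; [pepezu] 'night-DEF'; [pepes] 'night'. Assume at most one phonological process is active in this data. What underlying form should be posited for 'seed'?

The stem for 'seed' ends in [z] in [ʃaxezu] but [s] in [ʃaxes].
If /s/ were underlying and a rule turned it into [z] before the DEF suffix, 'skin' would also alternate; but it has [s] in both [morasu] and [moras].
The underlying segment must be /z/; voiced obstruents become voiceless word-finally, yielding [s] there.
Hence 'seed' is /ʃaxez/ underlyingly.

/ʃaxez/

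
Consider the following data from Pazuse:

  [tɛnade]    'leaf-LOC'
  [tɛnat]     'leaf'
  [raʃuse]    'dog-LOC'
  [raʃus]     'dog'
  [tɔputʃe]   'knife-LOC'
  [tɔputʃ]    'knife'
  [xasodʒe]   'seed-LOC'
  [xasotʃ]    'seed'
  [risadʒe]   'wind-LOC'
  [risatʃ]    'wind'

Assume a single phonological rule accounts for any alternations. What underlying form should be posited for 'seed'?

The root 'seed' surfaces as [xasodʒe] and [xasotʃ], with a stem-final [dʒ] ~ [tʃ] alternation.
But 'knife' keeps [tʃ] in both environments ([tɔputʃe], [tɔputʃ]), so there is no rule changing /tʃ/ to [dʒ] before the LOC suffix.
So /dʒ/ is underlying, and a rule of word-final obstruent devoicing — voiced obstruents become voiceless word-finally — gives [tʃ].
Hence 'seed' is /xasodʒ/ underlyingly.

/xasodʒ/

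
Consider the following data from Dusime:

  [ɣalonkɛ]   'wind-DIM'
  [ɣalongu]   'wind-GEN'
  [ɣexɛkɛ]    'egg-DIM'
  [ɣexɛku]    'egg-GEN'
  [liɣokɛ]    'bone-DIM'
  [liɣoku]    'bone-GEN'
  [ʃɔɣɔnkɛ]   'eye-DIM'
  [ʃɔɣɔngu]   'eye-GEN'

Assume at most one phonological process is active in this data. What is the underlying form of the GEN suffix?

/-gu/

The GEN suffix surfaces as [-gu] and [-ku], depending on the final segment of the stem.
The DIM suffix, which begins with [k], is invariant after every stem; so [k] is not altered by any rule here.
The GEN suffix is therefore /-gu/ underlyingly, with post-vocalic devoicing: voiced stops become voiceless after a vowel.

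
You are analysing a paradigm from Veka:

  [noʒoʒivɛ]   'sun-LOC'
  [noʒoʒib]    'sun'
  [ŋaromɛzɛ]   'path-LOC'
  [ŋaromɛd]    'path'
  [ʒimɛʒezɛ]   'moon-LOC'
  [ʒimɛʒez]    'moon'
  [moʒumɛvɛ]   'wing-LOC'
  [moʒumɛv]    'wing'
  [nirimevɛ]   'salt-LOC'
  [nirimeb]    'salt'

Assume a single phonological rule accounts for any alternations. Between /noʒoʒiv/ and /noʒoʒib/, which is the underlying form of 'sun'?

/noʒoʒib/

The root 'sun' surfaces as [noʒoʒivɛ] and [noʒoʒib], with a stem-final [v] ~ [b] alternation.
But 'wing' keeps [v] in both environments ([moʒumɛvɛ], [moʒumɛv]), so there is no rule changing /v/ to [b] in isolation.
The alternation reflects intervocalic spirantization: voiced stops become fricatives between vowels. /b/ is underlying.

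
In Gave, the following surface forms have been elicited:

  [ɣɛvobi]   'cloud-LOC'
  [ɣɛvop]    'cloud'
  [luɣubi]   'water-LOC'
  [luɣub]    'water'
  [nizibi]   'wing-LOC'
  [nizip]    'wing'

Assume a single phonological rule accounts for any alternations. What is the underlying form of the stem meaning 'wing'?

/nizip/

In [nizibi] and [nizip] the final segment of 'wing' alternates: [b] ~ [p].
Compare 'water', with invariant [b] in [luɣubi] and [luɣub]: an analysis with underlying /b/ and a rule producing [p] in isolation would wrongly predict alternation here too.
The alternation reflects intervocalic voicing: voiceless stops become voiced between vowels. /p/ is underlying.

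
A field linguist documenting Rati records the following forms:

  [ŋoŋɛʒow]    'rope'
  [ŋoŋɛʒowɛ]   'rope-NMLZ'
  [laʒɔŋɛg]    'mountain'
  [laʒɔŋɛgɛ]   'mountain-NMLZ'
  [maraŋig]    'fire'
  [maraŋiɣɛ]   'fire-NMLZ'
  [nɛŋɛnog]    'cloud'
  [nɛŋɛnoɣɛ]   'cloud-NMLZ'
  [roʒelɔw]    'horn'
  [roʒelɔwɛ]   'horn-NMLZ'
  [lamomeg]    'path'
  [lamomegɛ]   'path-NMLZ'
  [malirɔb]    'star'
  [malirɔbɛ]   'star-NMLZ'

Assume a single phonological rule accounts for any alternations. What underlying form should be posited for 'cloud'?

/nɛŋɛnoɣ/

'cloud' shows [g] ~ [ɣ] at the end of the stem ([nɛŋɛnog] vs [nɛŋɛnoɣɛ]).
The stem 'path' ([lamomeg], [lamomegɛ]) shows [g] unchanged in both environments, so [g] cannot be basic with [ɣ] derived before the NMLZ suffix.
The alternation reflects word-final hardening: voiced fricatives become stops word-finally. /ɣ/ is underlying.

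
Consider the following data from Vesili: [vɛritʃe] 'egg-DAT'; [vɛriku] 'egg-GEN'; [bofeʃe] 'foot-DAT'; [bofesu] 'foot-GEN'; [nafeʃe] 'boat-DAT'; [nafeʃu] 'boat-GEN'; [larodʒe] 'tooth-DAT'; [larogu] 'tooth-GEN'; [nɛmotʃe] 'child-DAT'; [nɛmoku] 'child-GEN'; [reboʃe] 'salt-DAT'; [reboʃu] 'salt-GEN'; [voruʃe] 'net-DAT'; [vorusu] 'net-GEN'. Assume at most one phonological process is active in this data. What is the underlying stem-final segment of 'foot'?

In [bofeʃe] and [bofesu] the final segment of 'foot' alternates: [ʃ] ~ [s].
But 'boat' keeps [ʃ] in both environments ([nafeʃe], [nafeʃu]), so there is no rule changing /ʃ/ to [s] before the GEN suffix.
So /s/ is underlying, and a rule of palatalization before a front vowel — /k/, /g/ and /s/ become palato-alveolar [tʃ], [dʒ] and [ʃ] before a front vowel — gives [ʃ].

/s/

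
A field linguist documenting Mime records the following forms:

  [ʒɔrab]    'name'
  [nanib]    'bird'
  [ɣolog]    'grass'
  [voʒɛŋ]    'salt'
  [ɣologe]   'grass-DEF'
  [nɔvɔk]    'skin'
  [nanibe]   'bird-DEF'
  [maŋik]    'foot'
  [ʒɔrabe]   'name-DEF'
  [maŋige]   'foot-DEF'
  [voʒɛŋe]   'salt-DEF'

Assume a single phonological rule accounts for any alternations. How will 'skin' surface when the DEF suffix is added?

The root 'foot' surfaces as [maŋige] and [maŋik], with a stem-final [g] ~ [k] alternation.
If /g/ were underlying and a rule turned it into [k] in isolation, 'grass' would also alternate; but it has [g] in both [ɣologe] and [ɣolog].
The underlying segment must be /k/; voiceless stops become voiced between vowels, yielding [g] there.
From [nɔvɔk] the stem 'skin' is /nɔvɔk/; between vowels this yields [nɔvɔge].

[nɔvɔge]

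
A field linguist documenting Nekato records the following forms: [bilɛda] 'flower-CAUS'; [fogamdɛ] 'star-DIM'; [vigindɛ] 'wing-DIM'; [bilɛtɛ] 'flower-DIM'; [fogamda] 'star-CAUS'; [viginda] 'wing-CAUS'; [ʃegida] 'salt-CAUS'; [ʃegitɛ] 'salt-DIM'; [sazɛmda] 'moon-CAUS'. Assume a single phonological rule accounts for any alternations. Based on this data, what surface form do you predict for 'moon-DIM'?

[sazɛmdɛ]

The DIM suffix surfaces as [-dɛ] and [-tɛ], depending on the final segment of the stem.
The CAUS suffix, which begins with [d], is invariant after every stem; so [d] is not altered by any rule here.
So the underlying form is /-tɛ/, and voiceless stops become voiced after a nasal.
After 'moon', which ends in a nasal, the suffix surfaces as [-dɛ], giving [sazɛmdɛ].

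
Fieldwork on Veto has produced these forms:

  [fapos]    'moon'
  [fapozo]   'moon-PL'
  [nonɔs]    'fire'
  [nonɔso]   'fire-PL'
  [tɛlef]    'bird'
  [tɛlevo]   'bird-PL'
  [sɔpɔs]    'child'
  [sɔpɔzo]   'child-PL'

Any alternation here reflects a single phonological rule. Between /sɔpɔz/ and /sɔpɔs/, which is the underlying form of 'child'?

'child' shows [s] ~ [z] at the end of the stem ([sɔpɔs] vs [sɔpɔzo]).
If /s/ were underlying and a rule turned it into [z] before the PL suffix, 'fire' would also alternate; but it has [s] in both [nonɔs] and [nonɔso].
The alternation reflects word-final obstruent devoicing: voiced obstruents become voiceless word-finally. /z/ is underlying.

/sɔpɔz/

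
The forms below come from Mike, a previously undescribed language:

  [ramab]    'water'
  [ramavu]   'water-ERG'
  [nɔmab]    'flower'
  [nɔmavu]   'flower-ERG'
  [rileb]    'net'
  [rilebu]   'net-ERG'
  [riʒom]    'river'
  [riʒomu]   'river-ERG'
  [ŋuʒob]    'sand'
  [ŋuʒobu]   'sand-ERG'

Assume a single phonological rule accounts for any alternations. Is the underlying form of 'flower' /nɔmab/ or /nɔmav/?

The root 'flower' surfaces as [nɔmab] and [nɔmavu], with a stem-final [b] ~ [v] alternation.
But 'sand' keeps [b] in both environments ([ŋuʒob], [ŋuʒobu]), so there is no rule changing /b/ to [v] before the ERG suffix.
So /v/ is underlying, and a rule of word-final hardening — voiced fricatives become stops word-finally — gives [b].

/nɔmav/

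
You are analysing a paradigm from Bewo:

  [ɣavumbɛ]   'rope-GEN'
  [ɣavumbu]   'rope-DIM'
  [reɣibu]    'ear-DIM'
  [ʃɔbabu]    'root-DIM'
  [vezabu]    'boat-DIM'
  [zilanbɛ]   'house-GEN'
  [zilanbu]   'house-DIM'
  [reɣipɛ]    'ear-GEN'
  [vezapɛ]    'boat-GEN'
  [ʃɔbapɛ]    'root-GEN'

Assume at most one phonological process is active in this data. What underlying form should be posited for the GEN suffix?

/-pɛ/

The GEN morpheme has two allomorphs, [-bɛ] and [-pɛ].
By contrast the DIM suffix keeps its initial [b] throughout — that segment must be underlying.
The GEN suffix is therefore /-pɛ/ underlyingly, with post-nasal voicing: voiceless stops become voiced after a nasal.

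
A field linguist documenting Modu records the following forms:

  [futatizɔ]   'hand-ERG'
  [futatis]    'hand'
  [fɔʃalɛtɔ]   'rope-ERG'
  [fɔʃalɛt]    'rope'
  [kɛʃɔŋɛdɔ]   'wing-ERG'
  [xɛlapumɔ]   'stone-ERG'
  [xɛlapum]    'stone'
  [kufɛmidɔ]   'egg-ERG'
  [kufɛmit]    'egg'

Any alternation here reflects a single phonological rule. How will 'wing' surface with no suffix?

'egg' shows [d] ~ [t] at the end of the stem ([kufɛmidɔ] vs [kufɛmit]).
Compare 'rope', with invariant [t] in [fɔʃalɛtɔ] and [fɔʃalɛt]: an analysis with underlying /t/ and a rule producing [d] before the ERG suffix would wrongly predict alternation here too.
The underlying segment must be /d/; voiced obstruents become voiceless word-finally, yielding [t] there.
From [kɛʃɔŋɛdɔ] the stem 'wing' is /kɛʃɔŋɛd/; word-finally this yields [kɛʃɔŋɛt].

[kɛʃɔŋɛt]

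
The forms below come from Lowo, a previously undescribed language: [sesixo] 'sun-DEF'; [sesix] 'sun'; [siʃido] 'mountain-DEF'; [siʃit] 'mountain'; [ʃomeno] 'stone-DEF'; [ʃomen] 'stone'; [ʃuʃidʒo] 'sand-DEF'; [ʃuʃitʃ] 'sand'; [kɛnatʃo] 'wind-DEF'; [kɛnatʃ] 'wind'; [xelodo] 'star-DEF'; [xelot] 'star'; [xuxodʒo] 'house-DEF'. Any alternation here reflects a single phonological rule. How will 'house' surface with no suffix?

'sand' shows [dʒ] ~ [tʃ] at the end of the stem ([ʃuʃidʒo] vs [ʃuʃitʃ]).
If /tʃ/ were underlying and a rule turned it into [dʒ] before the DEF suffix, 'wind' would also alternate; but it has [tʃ] in both [kɛnatʃo] and [kɛnatʃ].
Therefore /dʒ/ is basic and [tʃ] is derived by word-final obstruent devoicing (voiced obstruents become voiceless word-finally).
From [xuxodʒo] the stem 'house' is /xuxodʒ/; word-finally this yields [xuxotʃ].

[xuxotʃ]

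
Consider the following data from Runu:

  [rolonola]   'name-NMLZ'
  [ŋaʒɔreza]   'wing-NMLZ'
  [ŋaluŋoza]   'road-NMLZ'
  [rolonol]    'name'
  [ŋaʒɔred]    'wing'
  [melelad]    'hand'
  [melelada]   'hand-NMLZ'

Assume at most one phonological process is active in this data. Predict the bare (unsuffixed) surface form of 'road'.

[ŋaluŋod]

In [ŋaʒɔreza] and [ŋaʒɔred] the final segment of 'wing' alternates: [z] ~ [d].
Compare 'hand', with invariant [d] in [melelada] and [melelad]: an analysis with underlying /d/ and a rule producing [z] before the NMLZ suffix would wrongly predict alternation here too.
Therefore /z/ is basic and [d] is derived by word-final hardening (voiced fricatives become stops word-finally).
From [ŋaluŋoza] the stem 'road' is /ŋaluŋoz/; word-finally this yields [ŋaluŋod].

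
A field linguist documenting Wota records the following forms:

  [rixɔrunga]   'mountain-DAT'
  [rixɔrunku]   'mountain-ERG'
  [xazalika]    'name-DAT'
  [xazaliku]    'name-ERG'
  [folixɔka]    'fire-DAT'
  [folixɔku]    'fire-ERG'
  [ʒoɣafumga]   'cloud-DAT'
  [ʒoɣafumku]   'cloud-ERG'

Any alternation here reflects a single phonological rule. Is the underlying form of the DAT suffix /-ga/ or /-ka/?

The DAT suffix surfaces as [-ga] and [-ka], depending on the final segment of the stem.
The ERG suffix, which begins with [k], is invariant after every stem; so [k] is not altered by any rule here.
The DAT suffix is therefore /-ga/ underlyingly, with post-vocalic devoicing: voiced stops become voiceless after a vowel.

/-ga/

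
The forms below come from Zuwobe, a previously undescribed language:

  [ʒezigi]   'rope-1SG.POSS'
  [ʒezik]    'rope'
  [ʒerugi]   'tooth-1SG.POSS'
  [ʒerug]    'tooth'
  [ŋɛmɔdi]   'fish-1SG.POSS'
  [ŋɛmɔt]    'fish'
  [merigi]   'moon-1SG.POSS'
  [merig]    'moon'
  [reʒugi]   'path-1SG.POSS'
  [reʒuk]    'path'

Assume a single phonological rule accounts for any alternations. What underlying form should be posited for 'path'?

The root 'path' surfaces as [reʒugi] and [reʒuk], with a stem-final [g] ~ [k] alternation.
The stem 'tooth' ([ʒerugi], [ʒerug]) shows [g] unchanged in both environments, so [g] cannot be basic with [k] derived in isolation.
The underlying segment must be /k/; voiceless stops become voiced between vowels, yielding [g] there.
The underlying form of 'path' is therefore /reʒuk/.

/reʒuk/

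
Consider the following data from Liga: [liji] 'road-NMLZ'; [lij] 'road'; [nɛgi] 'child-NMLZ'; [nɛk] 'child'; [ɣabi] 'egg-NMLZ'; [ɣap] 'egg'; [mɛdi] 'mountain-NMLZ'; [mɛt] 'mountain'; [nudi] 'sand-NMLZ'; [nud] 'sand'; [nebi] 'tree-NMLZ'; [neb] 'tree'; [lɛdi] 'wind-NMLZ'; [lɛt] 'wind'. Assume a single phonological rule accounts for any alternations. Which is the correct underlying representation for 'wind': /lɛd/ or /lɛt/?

/lɛt/

In [lɛdi] and [lɛt] the final segment of 'wind' alternates: [d] ~ [t].
The stem 'sand' ([nudi], [nud]) shows [d] unchanged in both environments, so [d] cannot be basic with [t] derived in isolation.
Therefore /t/ is basic and [d] is derived by intervocalic voicing (voiceless stops become voiced between vowels).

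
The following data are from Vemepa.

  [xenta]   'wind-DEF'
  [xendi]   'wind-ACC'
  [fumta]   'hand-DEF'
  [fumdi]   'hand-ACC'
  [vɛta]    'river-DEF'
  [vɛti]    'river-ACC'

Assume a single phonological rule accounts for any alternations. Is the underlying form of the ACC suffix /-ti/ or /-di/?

The ACC suffix surfaces as [-di] and [-ti], depending on the final segment of the stem.
By contrast the DEF suffix keeps its initial [t] throughout — that segment must be underlying.
The ACC suffix is therefore /-di/ underlyingly, with post-vocalic devoicing: voiced stops become voiceless after a vowel.

/-di/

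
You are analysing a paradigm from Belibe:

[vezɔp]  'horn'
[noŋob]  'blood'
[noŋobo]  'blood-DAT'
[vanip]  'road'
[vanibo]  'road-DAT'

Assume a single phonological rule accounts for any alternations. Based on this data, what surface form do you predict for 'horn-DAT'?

In [vanip] and [vanibo] the final segment of 'road' alternates: [p] ~ [b].
Compare 'blood', with invariant [b] in [noŋob] and [noŋobo]: an analysis with underlying /b/ and a rule producing [p] in isolation would wrongly predict alternation here too.
The alternation reflects intervocalic voicing: voiceless stops become voiced between vowels. /p/ is underlying.
From [vezɔp] the stem 'horn' is /vezɔp/; between vowels this yields [vezɔbo].

[vezɔbo]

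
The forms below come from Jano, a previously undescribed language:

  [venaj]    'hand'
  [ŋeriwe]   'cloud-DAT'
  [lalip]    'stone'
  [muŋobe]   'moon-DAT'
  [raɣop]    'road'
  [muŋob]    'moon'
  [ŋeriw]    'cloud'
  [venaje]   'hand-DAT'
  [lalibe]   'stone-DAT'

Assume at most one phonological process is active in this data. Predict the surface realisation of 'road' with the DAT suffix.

'stone' shows [b] ~ [p] at the end of the stem ([lalibe] vs [lalip]).
Compare 'moon', with invariant [b] in [muŋobe] and [muŋob]: an analysis with underlying /b/ and a rule producing [p] in isolation would wrongly predict alternation here too.
Therefore /p/ is basic and [b] is derived by intervocalic voicing (voiceless stops become voiced between vowels).
From [raɣop] the stem 'road' is /raɣop/; between vowels this yields [raɣobe].

[raɣobe]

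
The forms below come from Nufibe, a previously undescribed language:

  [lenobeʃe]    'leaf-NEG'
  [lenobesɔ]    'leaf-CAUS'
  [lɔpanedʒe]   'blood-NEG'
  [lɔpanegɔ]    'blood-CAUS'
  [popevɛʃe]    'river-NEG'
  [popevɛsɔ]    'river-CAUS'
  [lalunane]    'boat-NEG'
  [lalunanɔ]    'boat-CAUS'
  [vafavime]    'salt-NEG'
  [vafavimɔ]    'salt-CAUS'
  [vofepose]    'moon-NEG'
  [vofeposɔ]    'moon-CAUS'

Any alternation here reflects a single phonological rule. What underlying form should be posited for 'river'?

The stem for 'river' ends in [ʃ] in [popevɛʃe] but [s] in [popevɛsɔ].
The stem 'moon' ([vofepose], [vofeposɔ]) shows [s] unchanged in both environments, so [s] cannot be basic with [ʃ] derived before the NEG suffix.
Therefore /ʃ/ is basic and [s] is derived by depalatalization (palato-alveolar /dʒ/ and /ʃ/ become [g] and [s] when no front vowel follows).
The underlying form of 'river' is therefore /popevɛʃ/.

/popevɛʃ/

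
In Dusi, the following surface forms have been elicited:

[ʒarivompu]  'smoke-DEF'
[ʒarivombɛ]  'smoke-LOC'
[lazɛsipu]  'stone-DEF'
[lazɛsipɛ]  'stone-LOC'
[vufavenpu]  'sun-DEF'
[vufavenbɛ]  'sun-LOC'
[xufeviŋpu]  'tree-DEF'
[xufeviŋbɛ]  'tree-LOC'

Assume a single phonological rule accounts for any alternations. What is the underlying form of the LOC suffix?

The LOC suffix surfaces as [-bɛ] and [-pɛ], depending on the final segment of the stem.
The DEF suffix, which begins with [p], is invariant after every stem; so [p] is not altered by any rule here.
So the underlying form is /-bɛ/, and voiced stops become voiceless after a vowel.

/-bɛ/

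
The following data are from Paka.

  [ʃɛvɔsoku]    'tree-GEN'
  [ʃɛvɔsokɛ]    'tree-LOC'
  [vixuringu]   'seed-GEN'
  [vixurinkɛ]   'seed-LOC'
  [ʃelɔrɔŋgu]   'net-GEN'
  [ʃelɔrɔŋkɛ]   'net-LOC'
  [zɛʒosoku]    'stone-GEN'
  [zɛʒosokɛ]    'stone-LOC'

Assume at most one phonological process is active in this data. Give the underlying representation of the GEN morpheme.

/-gu/

The GEN suffix surfaces as [-gu] and [-ku], depending on the final segment of the stem.
By contrast the LOC suffix keeps its initial [k] throughout — that segment must be underlying.
The GEN suffix is therefore /-gu/ underlyingly, with post-vocalic devoicing: voiced stops become voiceless after a vowel.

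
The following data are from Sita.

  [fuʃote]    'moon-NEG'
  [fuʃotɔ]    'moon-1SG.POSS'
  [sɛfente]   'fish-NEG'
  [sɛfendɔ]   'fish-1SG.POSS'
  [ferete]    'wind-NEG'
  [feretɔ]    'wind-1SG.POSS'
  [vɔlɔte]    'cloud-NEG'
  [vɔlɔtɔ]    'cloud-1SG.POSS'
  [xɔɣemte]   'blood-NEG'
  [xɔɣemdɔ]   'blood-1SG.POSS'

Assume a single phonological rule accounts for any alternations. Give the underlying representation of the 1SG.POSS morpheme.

/-dɔ/

The 1SG.POSS morpheme has two allomorphs, [-dɔ] and [-tɔ].
The NEG suffix, which begins with [t], is invariant after every stem; so [t] is not altered by any rule here.
So the underlying form is /-dɔ/, and voiced stops become voiceless after a vowel.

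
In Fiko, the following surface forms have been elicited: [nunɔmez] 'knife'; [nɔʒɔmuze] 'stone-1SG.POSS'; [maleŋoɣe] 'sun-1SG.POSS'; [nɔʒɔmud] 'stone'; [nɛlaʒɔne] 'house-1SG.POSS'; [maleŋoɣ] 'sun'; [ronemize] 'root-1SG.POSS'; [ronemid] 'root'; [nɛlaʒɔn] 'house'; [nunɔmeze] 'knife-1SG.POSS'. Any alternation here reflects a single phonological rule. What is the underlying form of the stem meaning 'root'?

/ronemid/

In [ronemize] and [ronemid] the final segment of 'root' alternates: [z] ~ [d].
But 'knife' keeps [z] in both environments ([nunɔmeze], [nunɔmez]), so there is no rule changing /z/ to [d] in isolation.
The underlying segment must be /d/; voiced stops become fricatives between vowels, yielding [z] there.
So 'root' = /ronemid/.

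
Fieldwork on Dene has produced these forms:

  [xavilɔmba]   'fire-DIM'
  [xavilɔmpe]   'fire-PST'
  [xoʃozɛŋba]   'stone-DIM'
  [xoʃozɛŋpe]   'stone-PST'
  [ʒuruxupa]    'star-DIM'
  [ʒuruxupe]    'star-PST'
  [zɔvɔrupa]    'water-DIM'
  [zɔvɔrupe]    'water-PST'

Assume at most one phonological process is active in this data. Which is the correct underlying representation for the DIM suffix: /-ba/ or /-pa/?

/-ba/

The DIM suffix surfaces as [-ba] and [-pa], depending on the final segment of the stem.
The PST suffix, which begins with [p], is invariant after every stem; so [p] is not altered by any rule here.
The DIM suffix is therefore /-ba/ underlyingly, with post-vocalic devoicing: voiced stops become voiceless after a vowel.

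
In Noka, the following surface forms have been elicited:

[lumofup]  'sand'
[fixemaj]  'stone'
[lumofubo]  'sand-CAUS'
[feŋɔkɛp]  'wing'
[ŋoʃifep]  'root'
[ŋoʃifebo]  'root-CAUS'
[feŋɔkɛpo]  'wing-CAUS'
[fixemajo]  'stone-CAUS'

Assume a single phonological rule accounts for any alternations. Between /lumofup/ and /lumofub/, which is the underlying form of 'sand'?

The stem for 'sand' ends in [p] in [lumofup] but [b] in [lumofubo].
The stem 'wing' ([feŋɔkɛp], [feŋɔkɛpo]) shows [p] unchanged in both environments, so [p] cannot be basic with [b] derived before the CAUS suffix.
The underlying segment must be /b/; voiced obstruents become voiceless word-finally, yielding [p] there.

/lumofub/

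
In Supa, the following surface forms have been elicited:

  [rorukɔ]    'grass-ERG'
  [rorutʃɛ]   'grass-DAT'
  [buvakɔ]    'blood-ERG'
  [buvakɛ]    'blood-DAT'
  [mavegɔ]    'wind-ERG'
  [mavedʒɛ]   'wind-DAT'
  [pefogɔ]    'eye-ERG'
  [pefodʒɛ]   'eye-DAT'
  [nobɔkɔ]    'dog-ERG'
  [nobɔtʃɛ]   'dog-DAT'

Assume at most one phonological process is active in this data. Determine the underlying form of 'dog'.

In [nobɔkɔ] and [nobɔtʃɛ] the final segment of 'dog' alternates: [k] ~ [tʃ].
If /k/ were underlying and a rule turned it into [tʃ] before the DAT suffix, 'blood' would also alternate; but it has [k] in both [buvakɔ] and [buvakɛ].
The alternation reflects depalatalization: palato-alveolar /tʃ/ and /dʒ/ become [k] and [g] when no front vowel follows. /tʃ/ is underlying.

/nobɔtʃ/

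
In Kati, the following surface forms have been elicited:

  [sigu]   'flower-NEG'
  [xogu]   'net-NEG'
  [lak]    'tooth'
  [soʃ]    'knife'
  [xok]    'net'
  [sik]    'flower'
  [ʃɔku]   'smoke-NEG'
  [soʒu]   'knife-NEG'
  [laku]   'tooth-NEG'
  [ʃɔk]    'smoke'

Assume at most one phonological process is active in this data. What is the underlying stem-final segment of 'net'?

/g/

'net' shows [g] ~ [k] at the end of the stem ([xogu] vs [xok]).
The stem 'smoke' ([ʃɔku], [ʃɔk]) shows [k] unchanged in both environments, so [k] cannot be basic with [g] derived before the NEG suffix.
The underlying segment must be /g/; voiced obstruents become voiceless word-finally, yielding [k] there.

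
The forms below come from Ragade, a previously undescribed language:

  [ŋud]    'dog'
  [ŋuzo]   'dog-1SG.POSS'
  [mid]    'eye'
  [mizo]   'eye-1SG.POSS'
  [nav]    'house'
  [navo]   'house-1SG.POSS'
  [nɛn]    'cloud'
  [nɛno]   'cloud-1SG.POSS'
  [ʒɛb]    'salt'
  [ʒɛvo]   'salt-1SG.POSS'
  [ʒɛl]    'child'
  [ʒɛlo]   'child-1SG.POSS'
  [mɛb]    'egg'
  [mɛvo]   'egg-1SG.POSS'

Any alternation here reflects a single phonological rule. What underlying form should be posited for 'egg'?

/mɛb/

The root 'egg' surfaces as [mɛb] and [mɛvo], with a stem-final [b] ~ [v] alternation.
The stem 'house' ([nav], [navo]) shows [v] unchanged in both environments, so [v] cannot be basic with [b] derived in isolation.
The underlying segment must be /b/; voiced stops become fricatives between vowels, yielding [v] there.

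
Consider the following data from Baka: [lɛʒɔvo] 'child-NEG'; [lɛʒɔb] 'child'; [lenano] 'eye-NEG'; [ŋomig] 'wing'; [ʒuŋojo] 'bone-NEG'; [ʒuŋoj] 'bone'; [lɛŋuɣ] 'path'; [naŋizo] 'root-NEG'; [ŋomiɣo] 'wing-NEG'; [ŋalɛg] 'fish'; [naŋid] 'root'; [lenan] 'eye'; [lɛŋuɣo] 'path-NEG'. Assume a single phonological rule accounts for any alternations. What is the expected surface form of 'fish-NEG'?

[ŋalɛɣo]

The root 'wing' surfaces as [ŋomig] and [ŋomiɣo], with a stem-final [g] ~ [ɣ] alternation.
If /ɣ/ were underlying and a rule turned it into [g] in isolation, 'path' would also alternate; but it has [ɣ] in both [lɛŋuɣ] and [lɛŋuɣo].
Therefore /g/ is basic and [ɣ] is derived by intervocalic spirantization (voiced stops become fricatives between vowels).
The one attested form of 'fish', [ŋalɛg], shows underlying /ŋalɛg/. Applying the same rule between vowels gives [ŋalɛɣo].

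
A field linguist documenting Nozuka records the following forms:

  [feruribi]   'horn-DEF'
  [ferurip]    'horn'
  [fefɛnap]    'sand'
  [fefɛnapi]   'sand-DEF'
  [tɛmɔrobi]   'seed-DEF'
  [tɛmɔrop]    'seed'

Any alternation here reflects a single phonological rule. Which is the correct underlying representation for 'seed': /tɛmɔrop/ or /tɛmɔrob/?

The root 'seed' surfaces as [tɛmɔrop] and [tɛmɔrobi], with a stem-final [p] ~ [b] alternation.
The stem 'sand' ([fefɛnap], [fefɛnapi]) shows [p] unchanged in both environments, so [p] cannot be basic with [b] derived before the DEF suffix.
The underlying segment must be /b/; voiced obstruents become voiceless word-finally, yielding [p] there.

/tɛmɔrob/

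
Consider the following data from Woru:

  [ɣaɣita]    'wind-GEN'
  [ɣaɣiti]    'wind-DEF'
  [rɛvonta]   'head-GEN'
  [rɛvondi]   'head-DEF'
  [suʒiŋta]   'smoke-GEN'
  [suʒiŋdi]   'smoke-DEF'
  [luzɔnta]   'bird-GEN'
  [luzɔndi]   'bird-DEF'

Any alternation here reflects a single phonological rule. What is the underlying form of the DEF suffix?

The DEF morpheme has two allomorphs, [-di] and [-ti].
By contrast the GEN suffix keeps its initial [t] throughout — that segment must be underlying.
The DEF suffix is therefore /-di/ underlyingly, with post-vocalic devoicing: voiced stops become voiceless after a vowel.

/-di/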